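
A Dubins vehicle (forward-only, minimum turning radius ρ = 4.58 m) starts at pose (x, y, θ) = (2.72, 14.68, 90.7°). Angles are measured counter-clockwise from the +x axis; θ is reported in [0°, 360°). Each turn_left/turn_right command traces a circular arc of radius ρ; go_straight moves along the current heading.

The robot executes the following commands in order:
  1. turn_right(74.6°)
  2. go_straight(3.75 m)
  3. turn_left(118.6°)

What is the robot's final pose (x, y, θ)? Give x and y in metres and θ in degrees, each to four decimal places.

set_pose: (x, y, θ) = (2.7200, 14.6800, 90.7000°), ρ = 4.58
turn_right(74.6°): centre at ρ to the right, rotate −74.6° → (6.0296, 19.1363, 16.1000°)
go_straight(3.75): x += 3.75·cos θ, y += 3.75·sin θ → (9.6325, 20.1763, 16.1000°)
turn_left(118.6°): centre at ρ to the left, rotate +118.6° → (11.6178, 27.7982, 134.7000°)

(11.6178, 27.7982, 134.7000°)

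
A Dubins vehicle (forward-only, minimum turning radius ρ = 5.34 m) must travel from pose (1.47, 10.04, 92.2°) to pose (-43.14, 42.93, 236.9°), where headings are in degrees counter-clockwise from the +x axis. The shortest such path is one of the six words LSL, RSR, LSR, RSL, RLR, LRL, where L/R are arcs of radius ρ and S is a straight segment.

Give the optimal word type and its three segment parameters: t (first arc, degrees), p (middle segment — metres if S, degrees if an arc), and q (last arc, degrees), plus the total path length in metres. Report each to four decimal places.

Let ψ = atan2(Δy, Δx) = atan2(32.89, -44.61) = 143.5994° be the start→goal bearing.
Normalize: d = |goal − start| / ρ = 55.423859/5.34 = 10.379000, α = (θ_start − ψ) mod 360° = 308.6006° = 5.386096 rad, β = (θ_goal − ψ) mod 360° = 93.3006° = 1.628402 rad.
Common terms: sin α = -0.781514, cos α = 0.623887, sin β = 0.998341, cos β = -0.057574, cos(α−β) = -0.816138, d² = 107.723639. Work in radians in the unit-radius frame; every candidate has L = ρ·(t + p + q).
LSL: p² = 2 + d² − 2cos(α−β) + 2d(sin α − sin β) = 74.409671; p = √p² = 8.626104; φ = atan2(cos β − cos α, d + sin α − sin β) = -0.079082 rad; t = (φ − α) mod 2π = 0.818007 rad, q = (β − φ) mod 2π = 1.707484 rad → L = 5.34·(0.818007 + 8.626104 + 1.707484) = 5.34·11.151595 = 59.549520 m
RSR: p² = 2 + d² − 2cos(α−β) + 2d(sin β − sin α) = 148.302157; p = √p² = 12.177937; φ = atan2(cos α − cos β, d − sin α + sin β) = 0.055988 rad; t = (α − φ) mod 2π = 5.330108 rad, q = (φ − β) mod 2π = 4.710771 rad → L = 5.34·(5.330108 + 12.177937 + 4.710771) = 5.34·22.218817 = 118.648480 m
LSR: p² = d² − 2 + 2cos(α−β) + 2d(sin α + sin β) = 108.592256; p = √p² = 10.420761; φ = atan2(−cos α − cos β, d + sin α + sin β) − atan2(−2, p) = 0.136223 rad; t = (φ − α) mod 2π = 1.033312 rad, q = (φ − β) mod 2π = 4.791006 rad → L = 5.34·(1.033312 + 10.420761 + 4.791006) = 5.34·16.245079 = 86.748723 m
RSL: p² = d² − 2 + 2cos(α−β) − 2d(sin α + sin β) = 99.590472; p = √p² = 9.979503; φ = atan2(cos α + cos β, d − sin α − sin β) − atan2(2, p) = -0.142121 rad; t = (α − φ) mod 2π = 5.528216 rad, q = (β − φ) mod 2π = 1.770522 rad → L = 5.34·(5.528216 + 9.979503 + 1.770522) = 5.34·17.278241 = 92.265809 m
RLR: c = (6 − d² + 2cos(α−β) + 2d(sin α − sin β))/8 = -17.537770, |c| > 1 → infeasible
LRL: c = (6 − d² + 2cos(α−β) − 2d(sin α − sin β))/8 = -8.301209, |c| > 1 → infeasible
Shortest: LSL with L = 59.549520 m ≈ 59.5495 m
Convert LSL to answer units (arcs ×180/π): t = 0.818007·180/π = 46.8684°, p = ρ·p = 5.34·8.626104 = 46.0634 m, q = 1.707484·180/π = 97.8316°, L = 59.5495 m.

LSL: t = 46.8684°, p = 46.0634 m, q = 97.8316°, L = 59.5495 m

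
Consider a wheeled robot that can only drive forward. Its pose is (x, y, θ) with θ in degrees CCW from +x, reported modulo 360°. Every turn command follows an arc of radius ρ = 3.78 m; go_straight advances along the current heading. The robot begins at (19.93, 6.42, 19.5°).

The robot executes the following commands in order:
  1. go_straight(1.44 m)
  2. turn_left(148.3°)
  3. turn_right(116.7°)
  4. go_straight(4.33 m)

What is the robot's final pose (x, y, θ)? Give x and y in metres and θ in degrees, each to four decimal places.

(21.4006, 23.5966, 51.1000°)

set_pose: (x, y, θ) = (19.9300, 6.4200, 19.5000°), ρ = 3.78
go_straight(1.44): x += 1.44·cos θ, y += 1.44·sin θ → (21.2874, 6.9007, 19.5000°)
turn_left(148.3°): centre at ρ to the left, rotate +148.3° → (20.8244, 14.1585, 167.8000°)
turn_right(116.7°): centre at ρ to the right, rotate −116.7° → (18.6815, 20.2268, 51.1000°)
go_straight(4.33): x += 4.33·cos θ, y += 4.33·sin θ → (21.4006, 23.5966, 51.1000°)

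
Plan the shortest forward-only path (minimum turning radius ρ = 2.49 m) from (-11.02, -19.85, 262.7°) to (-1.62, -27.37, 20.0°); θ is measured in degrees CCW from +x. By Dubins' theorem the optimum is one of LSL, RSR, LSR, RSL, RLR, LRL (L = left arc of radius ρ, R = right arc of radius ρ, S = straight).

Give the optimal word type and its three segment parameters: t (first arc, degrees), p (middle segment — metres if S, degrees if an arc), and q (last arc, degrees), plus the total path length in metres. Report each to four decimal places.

LSL: t = 58.6348°, p = 7.7849 m, q = 58.6652°, L = 12.8826 m

Let ψ = atan2(Δy, Δx) = atan2(-7.52, 9.40) = -38.6598° be the start→goal bearing.
Normalize: d = |goal − start| / ρ = 12.037874/2.49 = 4.834487, α = (θ_start − ψ) mod 360° = 301.3598° = 5.259721 rad, β = (θ_goal − ψ) mod 360° = 58.6598° = 1.023807 rad.
Common terms: sin α = -0.853916, cos α = 0.520411, sin β = 0.854094, cos β = 0.520118, cos(α−β) = -0.458650, d² = 23.372268. Work in radians in the unit-radius frame; every candidate has L = ρ·(t + p + q).
LSL: p² = 2 + d² − 2cos(α−β) + 2d(sin α − sin β) = 9.774859; p = √p² = 3.126477; φ = atan2(cos β − cos α, d + sin α − sin β) = -0.000094 rad; t = (φ − α) mod 2π = 1.023371 rad, q = (β − φ) mod 2π = 1.023900 rad → L = 2.49·(1.023371 + 3.126477 + 1.023900) = 2.49·5.173748 = 12.882633 m
RSR: p² = 2 + d² − 2cos(α−β) + 2d(sin β − sin α) = 42.804275; p = √p² = 6.542498; φ = atan2(cos α − cos β, d − sin α + sin β) = 0.000045 rad; t = (α − φ) mod 2π = 5.259676 rad, q = (φ − β) mod 2π = 5.259423 rad → L = 2.49·(5.259676 + 6.542498 + 5.259423) = 2.49·17.061597 = 42.483377 m
LSR: p² = d² − 2 + 2cos(α−β) + 2d(sin α + sin β) = 20.456691; p = √p² = 4.522907; φ = atan2(−cos α − cos β, d + sin α + sin β) − atan2(−2, p) = 0.204354 rad; t = (φ − α) mod 2π = 1.227819 rad, q = (φ − β) mod 2π = 5.463733 rad → L = 2.49·(1.227819 + 4.522907 + 5.463733) = 2.49·11.214459 = 27.924002 m
RSL: p² = d² − 2 + 2cos(α−β) − 2d(sin α + sin β) = 20.453247; p = √p² = 4.522527; φ = atan2(cos α + cos β, d − sin α − sin β) − atan2(2, p) = -0.204370 rad; t = (α − φ) mod 2π = 5.464091 rad, q = (β − φ) mod 2π = 1.228177 rad → L = 2.49·(5.464091 + 4.522527 + 1.228177) = 2.49·11.214795 = 27.924839 m
RLR: c = (6 − d² + 2cos(α−β) + 2d(sin α − sin β))/8 = -4.350534, |c| > 1 → infeasible
LRL: c = (6 − d² + 2cos(α−β) − 2d(sin α − sin β))/8 = -0.221857; p = 2π − arccos c = 4.488670 rad; φ = atan2(cos β − cos α, d + sin α − sin β) = -0.000094 rad; t = (φ − α + p/2) mod 2π = 3.267706 rad, q = (β − α − t + p) mod 2π = 3.268235 rad → L = 2.49·(3.267706 + 4.488670 + 3.268235) = 2.49·11.024611 = 27.451282 m
Shortest: LSL with L = 12.882633 m ≈ 12.8826 m
Convert LSL to answer units (arcs ×180/π): t = 1.023371·180/π = 58.6348°, p = ρ·p = 2.49·3.126477 = 7.7849 m, q = 1.023900·180/π = 58.6652°, L = 12.8826 m.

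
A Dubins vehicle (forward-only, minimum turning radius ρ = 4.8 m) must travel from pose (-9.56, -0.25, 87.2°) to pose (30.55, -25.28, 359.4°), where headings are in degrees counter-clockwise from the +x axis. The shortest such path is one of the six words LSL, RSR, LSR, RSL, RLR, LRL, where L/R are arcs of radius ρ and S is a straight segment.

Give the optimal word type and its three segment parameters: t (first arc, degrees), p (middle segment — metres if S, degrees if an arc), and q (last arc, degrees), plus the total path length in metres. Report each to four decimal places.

RSL: t = 130.3515°, p = 39.4769 m, q = 42.5515°, L = 53.9620 m

Let ψ = atan2(Δy, Δx) = atan2(-25.03, 40.11) = -31.9656° be the start→goal bearing.
Normalize: d = |goal − start| / ρ = 47.279097/4.8 = 9.849812, α = (θ_start − ψ) mod 360° = 119.1656° = 2.079831 rad, β = (θ_goal − ψ) mod 360° = 31.3656° = 0.547432 rad.
Common terms: sin α = 0.873215, cos α = -0.487335, sin β = 0.520496, cos β = 0.853864, cos(α−β) = 0.038388, d² = 97.018793. Work in radians in the unit-radius frame; every candidate has L = ρ·(t + p + q).
LSL: p² = 2 + d² − 2cos(α−β) + 2d(sin α − sin β) = 105.890443; p = √p² = 10.290308; φ = atan2(cos β − cos α, d + sin α − sin β) = 0.130708 rad; t = (φ − α) mod 2π = 4.334062 rad, q = (β − φ) mod 2π = 0.416724 rad → L = 4.8·(4.334062 + 10.290308 + 0.416724) = 4.8·15.041094 = 72.197253 m
RSR: p² = 2 + d² − 2cos(α−β) + 2d(sin β − sin α) = 91.993593; p = √p² = 9.591329; φ = atan2(cos α − cos β, d − sin α + sin β) = -0.140294 rad; t = (α − φ) mod 2π = 2.220126 rad, q = (φ − β) mod 2π = 5.595459 rad → L = 4.8·(2.220126 + 9.591329 + 5.595459) = 4.8·17.406913 = 83.553185 m
LSR: p² = d² − 2 + 2cos(α−β) + 2d(sin α + sin β) = 122.551164; p = √p² = 11.070283; φ = atan2(−cos α − cos β, d + sin α + sin β) − atan2(−2, p) = 0.146148 rad; t = (φ − α) mod 2π = 4.349502 rad, q = (φ − β) mod 2π = 5.881901 rad → L = 4.8·(4.349502 + 11.070283 + 5.881901) = 4.8·21.301686 = 102.248095 m
RSL: p² = d² − 2 + 2cos(α−β) − 2d(sin α + sin β) = 67.639974; p = √p² = 8.224352; φ = atan2(cos α + cos β, d − sin α − sin β) − atan2(2, p) = -0.195232 rad; t = (α − φ) mod 2π = 2.275063 rad, q = (β − φ) mod 2π = 0.742664 rad → L = 4.8·(2.275063 + 8.224352 + 0.742664) = 4.8·11.242080 = 53.961985 m
RLR: c = (6 − d² + 2cos(α−β) + 2d(sin α − sin β))/8 = -10.499199, |c| > 1 → infeasible
LRL: c = (6 − d² + 2cos(α−β) − 2d(sin α − sin β))/8 = -12.236305, |c| > 1 → infeasible
Shortest: RSL with L = 53.961985 m ≈ 53.9620 m
Convert RSL to answer units (arcs ×180/π): t = 2.275063·180/π = 130.3515°, p = ρ·p = 4.8·8.224352 = 39.4769 m, q = 0.742664·180/π = 42.5515°, L = 53.9620 m.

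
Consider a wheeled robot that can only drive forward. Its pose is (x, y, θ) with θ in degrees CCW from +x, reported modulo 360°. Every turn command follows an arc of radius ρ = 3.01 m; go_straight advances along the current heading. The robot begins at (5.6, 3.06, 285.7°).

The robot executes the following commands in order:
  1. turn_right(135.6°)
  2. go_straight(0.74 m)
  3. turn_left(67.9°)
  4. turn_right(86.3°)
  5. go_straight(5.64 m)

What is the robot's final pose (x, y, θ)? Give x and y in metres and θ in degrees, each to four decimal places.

set_pose: (x, y, θ) = (5.6000, 3.0600, 285.7000°), ρ = 3.01
turn_right(135.6°): centre at ρ to the right, rotate −135.6° → (1.2018, -0.3639, 150.1000°)
go_straight(0.74): x += 0.74·cos θ, y += 0.74·sin θ → (0.5603, 0.0050, 150.1000°)
turn_left(67.9°): centre at ρ to the left, rotate +67.9° → (-2.7932, -0.2324, 218.0000°)
turn_right(86.3°): centre at ρ to the right, rotate −86.3° → (-6.8938, 0.1371, 131.7000°)
go_straight(5.64): x += 5.64·cos θ, y += 5.64·sin θ → (-10.6457, 4.3482, 131.7000°)

(-10.6457, 4.3482, 131.7000°)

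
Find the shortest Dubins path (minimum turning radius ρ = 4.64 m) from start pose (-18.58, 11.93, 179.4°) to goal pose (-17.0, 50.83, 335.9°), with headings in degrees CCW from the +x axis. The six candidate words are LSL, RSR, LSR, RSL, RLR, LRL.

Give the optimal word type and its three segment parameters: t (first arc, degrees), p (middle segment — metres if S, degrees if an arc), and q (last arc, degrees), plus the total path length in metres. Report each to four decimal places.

RSR: t = 88.7069°, p = 30.0269 m, q = 114.7931°, L = 46.5070 m

Let ψ = atan2(Δy, Δx) = atan2(38.90, 1.58) = 87.6741° be the start→goal bearing.
Normalize: d = |goal − start| / ρ = 38.932074/4.64 = 8.390533, α = (θ_start − ψ) mod 360° = 91.7259° = 1.600919 rad, β = (θ_goal − ψ) mod 360° = 248.2259° = 4.332359 rad.
Common terms: sin α = 0.999546, cos α = -0.030118, sin β = -0.928654, cos β = -0.370948, cos(α−β) = -0.917060, d² = 70.401048. Work in radians in the unit-radius frame; every candidate has L = ρ·(t + p + q).
LSL: p² = 2 + d² − 2cos(α−β) + 2d(sin α − sin β) = 106.592420; p = √p² = 10.324361; φ = atan2(cos β − cos α, d + sin α − sin β) = -0.033018 rad; t = (φ − α) mod 2π = 4.649248 rad, q = (β − φ) mod 2π = 4.365377 rad → L = 4.64·(4.649248 + 10.324361 + 4.365377) = 4.64·19.338986 = 89.732895 m
RSR: p² = 2 + d² − 2cos(α−β) + 2d(sin β − sin α) = 41.877916; p = √p² = 6.471315; φ = atan2(cos α − cos β, d − sin α + sin β) = 0.052692 rad; t = (α − φ) mod 2π = 1.548227 rad, q = (φ − β) mod 2π = 2.003518 rad → L = 4.64·(1.548227 + 6.471315 + 2.003518) = 4.64·10.023060 = 46.506998 m
LSR: p² = d² − 2 + 2cos(α−β) + 2d(sin α + sin β) = 67.756583; p = √p² = 8.231439; φ = atan2(−cos α − cos β, d + sin α + sin β) − atan2(−2, p) = 0.285716 rad; t = (φ − α) mod 2π = 4.967982 rad, q = (φ − β) mod 2π = 2.236542 rad → L = 4.64·(4.967982 + 8.231439 + 2.236542) = 4.64·15.435963 = 71.622869 m
RSL: p² = d² − 2 + 2cos(α−β) − 2d(sin α + sin β) = 65.377272; p = √p² = 8.085621; φ = atan2(cos α + cos β, d − sin α − sin β) − atan2(2, p) = -0.290655 rad; t = (α − φ) mod 2π = 1.891574 rad, q = (β − φ) mod 2π = 4.623015 rad → L = 4.64·(1.891574 + 8.085621 + 4.623015) = 4.64·14.600210 = 67.744976 m
RLR: c = (6 − d² + 2cos(α−β) + 2d(sin α − sin β))/8 = -4.234740, |c| > 1 → infeasible
LRL: c = (6 − d² + 2cos(α−β) − 2d(sin α − sin β))/8 = -12.324052, |c| > 1 → infeasible
Shortest: RSR with L = 46.506998 m ≈ 46.5070 m
Convert RSR to answer units (arcs ×180/π): t = 1.548227·180/π = 88.7069°, p = ρ·p = 4.64·6.471315 = 30.0269 m, q = 2.003518·180/π = 114.7931°, L = 46.5070 m.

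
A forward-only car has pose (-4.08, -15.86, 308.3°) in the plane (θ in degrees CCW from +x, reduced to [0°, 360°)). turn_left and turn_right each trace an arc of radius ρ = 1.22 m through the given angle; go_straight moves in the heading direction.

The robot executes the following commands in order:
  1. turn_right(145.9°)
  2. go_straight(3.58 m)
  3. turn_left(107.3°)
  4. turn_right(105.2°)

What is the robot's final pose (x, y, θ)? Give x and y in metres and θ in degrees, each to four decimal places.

(-11.9536, -19.0223, 164.5000°)

set_pose: (x, y, θ) = (-4.0800, -15.8600, 308.3000°), ρ = 1.22
turn_right(145.9°): centre at ρ to the right, rotate −145.9° → (-5.4063, -17.7790, 162.4000°)
go_straight(3.58): x += 3.58·cos θ, y += 3.58·sin θ → (-8.8187, -16.6965, 162.4000°)
turn_left(107.3°): centre at ρ to the left, rotate +107.3° → (-10.4076, -17.8530, 269.7000°)
turn_right(105.2°): centre at ρ to the right, rotate −105.2° → (-11.9536, -19.0223, 164.5000°)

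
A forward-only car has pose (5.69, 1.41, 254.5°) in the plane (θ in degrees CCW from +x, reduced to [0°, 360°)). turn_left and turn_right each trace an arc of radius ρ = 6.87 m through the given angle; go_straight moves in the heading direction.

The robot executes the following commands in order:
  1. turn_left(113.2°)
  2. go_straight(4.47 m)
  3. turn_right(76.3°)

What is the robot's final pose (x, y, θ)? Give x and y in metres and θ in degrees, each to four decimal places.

set_pose: (x, y, θ) = (5.6900, 1.4100, 254.5000°), ρ = 6.87
turn_left(113.2°): centre at ρ to the left, rotate +113.2° → (13.2306, -7.2340, 367.7000° ≡ 7.7000°)
go_straight(4.47): x += 4.47·cos θ, y += 4.47·sin θ → (17.6603, -6.6351, 7.7000°)
turn_right(76.3°): centre at ρ to the right, rotate −76.3° → (24.9772, -10.9364, -68.6000° ≡ 291.4000°)

(24.9772, -10.9364, 291.4000°)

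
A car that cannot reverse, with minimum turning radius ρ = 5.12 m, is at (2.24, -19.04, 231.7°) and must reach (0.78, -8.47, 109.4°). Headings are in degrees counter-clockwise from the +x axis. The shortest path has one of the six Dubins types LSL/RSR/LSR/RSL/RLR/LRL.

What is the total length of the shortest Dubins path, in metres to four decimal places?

35.2837 m

Let ψ = atan2(Δy, Δx) = atan2(10.57, -1.46) = 97.8643° be the start→goal bearing.
Normalize: d = |goal − start| / ρ = 10.670356/5.12 = 2.084054, α = (θ_start − ψ) mod 360° = 133.8357° = 2.335873 rad, β = (θ_goal − ψ) mod 360° = 11.5357° = 0.201336 rad.
Common terms: sin α = 0.721329, cos α = -0.692593, sin β = 0.199978, cos β = 0.979800, cos(α−β) = -0.534352, d² = 4.343281. Work in radians in the unit-radius frame; every candidate has L = ρ·(t + p + q).
LSL: p² = 2 + d² − 2cos(α−β) + 2d(sin α − sin β) = 9.585032; p = √p² = 3.095970; φ = atan2(cos β − cos α, d + sin α − sin β) = 0.570655 rad; t = (φ − α) mod 2π = 4.517967 rad, q = (β − φ) mod 2π = 5.913865 rad → L = 5.12·(4.517967 + 3.095970 + 5.913865) = 5.12·13.527803 = 69.262353 m
RSR: p² = 2 + d² − 2cos(α−β) + 2d(sin β − sin α) = 5.238939; p = √p² = 2.288873; φ = atan2(cos α − cos β, d − sin α + sin β) = -0.819291 rad; t = (α − φ) mod 2π = 3.155165 rad, q = (φ − β) mod 2π = 5.262558 rad → L = 5.12·(3.155165 + 2.288873 + 5.262558) = 5.12·10.706596 = 54.817770 m
LSR: p² = d² − 2 + 2cos(α−β) + 2d(sin α + sin β) = 5.114684; p = √p² = 2.261567; φ = atan2(−cos α − cos β, d + sin α + sin β) − atan2(−2, p) = 0.628821 rad; t = (φ − α) mod 2π = 4.576133 rad, q = (φ − β) mod 2π = 0.427486 rad → L = 5.12·(4.576133 + 2.261567 + 0.427486) = 5.12·7.265185 = 37.197749 m
RSL: p² = d² − 2 + 2cos(α−β) − 2d(sin α + sin β) = -2.565532 < 0 → infeasible
RLR: c = (6 − d² + 2cos(α−β) + 2d(sin α − sin β))/8 = 0.345133; p = 2π − arccos c = 5.064769 rad; φ = atan2(cos α − cos β, d − sin α + sin β) = -0.819291 rad; t = (α − φ + p/2) mod 2π = 5.687549 rad, q = (α − β − t + p) mod 2π = 1.511758 rad → L = 5.12·(5.687549 + 5.064769 + 1.511758) = 5.12·12.264076 = 62.792069 m
LRL: c = (6 − d² + 2cos(α−β) − 2d(sin α − sin β))/8 = -0.198129; p = 2π − arccos c = 4.512940 rad; φ = atan2(cos β − cos α, d + sin α − sin β) = 0.570655 rad; t = (φ − α + p/2) mod 2π = 0.491252 rad, q = (β − α − t + p) mod 2π = 1.887150 rad → L = 5.12·(0.491252 + 4.512940 + 1.887150) = 5.12·6.891343 = 35.283675 m
Shortest: LRL with L = 35.283675 m ≈ 35.2837 m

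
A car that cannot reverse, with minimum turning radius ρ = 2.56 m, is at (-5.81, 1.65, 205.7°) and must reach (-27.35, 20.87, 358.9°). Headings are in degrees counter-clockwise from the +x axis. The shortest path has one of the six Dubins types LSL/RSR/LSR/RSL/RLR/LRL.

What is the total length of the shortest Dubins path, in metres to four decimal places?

34.2483 m

Let ψ = atan2(Δy, Δx) = atan2(19.22, -21.54) = 138.2577° be the start→goal bearing.
Normalize: d = |goal − start| / ρ = 28.868322/2.56 = 11.276688, α = (θ_start − ψ) mod 360° = 67.4423° = 1.177091 rad, β = (θ_goal − ψ) mod 360° = 220.6423° = 3.850935 rad.
Common terms: sin α = 0.923494, cos α = 0.383613, sin β = -0.651335, cos β = -0.758790, cos(α−β) = -0.892586, d² = 127.163696. Work in radians in the unit-radius frame; every candidate has L = ρ·(t + p + q).
LSL: p² = 2 + d² − 2cos(α−β) + 2d(sin α − sin β) = 166.466573; p = √p² = 12.902193; φ = atan2(cos β − cos α, d + sin α − sin β) = -0.088659 rad; t = (φ − α) mod 2π = 5.017435 rad, q = (β − φ) mod 2π = 3.939594 rad → L = 2.56·(5.017435 + 12.902193 + 3.939594) = 2.56·21.859222 = 55.959609 m
RSR: p² = 2 + d² − 2cos(α−β) + 2d(sin β − sin α) = 95.431163; p = √p² = 9.768888; φ = atan2(cos α − cos β, d − sin α + sin β) = 0.117211 rad; t = (α − φ) mod 2π = 1.059879 rad, q = (φ − β) mod 2π = 2.549462 rad → L = 2.56·(1.059879 + 9.768888 + 2.549462) = 2.56·13.378228 = 34.248265 m
LSR: p² = d² − 2 + 2cos(α−β) + 2d(sin α + sin β) = 129.516628; p = √p² = 11.380537; φ = atan2(−cos α − cos β, d + sin α + sin β) − atan2(−2, p) = 0.206437 rad; t = (φ − α) mod 2π = 5.312532 rad, q = (φ − β) mod 2π = 2.638687 rad → L = 2.56·(5.312532 + 11.380537 + 2.638687) = 2.56·19.331756 = 49.489296 m
RSL: p² = d² − 2 + 2cos(α−β) − 2d(sin α + sin β) = 117.240422; p = √p² = 10.827762; φ = atan2(cos α + cos β, d − sin α − sin β) − atan2(2, p) = -0.216731 rad; t = (α − φ) mod 2π = 1.393822 rad, q = (β − φ) mod 2π = 4.067666 rad → L = 2.56·(1.393822 + 10.827762 + 4.067666) = 2.56·16.289250 = 41.700480 m
RLR: c = (6 − d² + 2cos(α−β) + 2d(sin α − sin β))/8 = -10.928895, |c| > 1 → infeasible
LRL: c = (6 − d² + 2cos(α−β) − 2d(sin α − sin β))/8 = -19.808322, |c| > 1 → infeasible
Shortest: RSR with L = 34.248265 m ≈ 34.2483 m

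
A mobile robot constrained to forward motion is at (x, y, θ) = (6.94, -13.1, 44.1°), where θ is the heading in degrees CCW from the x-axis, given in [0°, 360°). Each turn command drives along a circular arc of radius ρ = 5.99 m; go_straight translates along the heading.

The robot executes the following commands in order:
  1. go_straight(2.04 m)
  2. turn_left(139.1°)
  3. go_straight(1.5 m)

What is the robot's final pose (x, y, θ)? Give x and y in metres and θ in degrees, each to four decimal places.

set_pose: (x, y, θ) = (6.9400, -13.1000, 44.1000°), ρ = 5.99
go_straight(2.04): x += 2.04·cos θ, y += 2.04·sin θ → (8.4050, -11.6803, 44.1000°)
turn_left(139.1°): centre at ρ to the left, rotate +139.1° → (3.9021, -1.3981, 183.2000°)
go_straight(1.5): x += 1.5·cos θ, y += 1.5·sin θ → (2.4044, -1.4818, 183.2000°)

(2.4044, -1.4818, 183.2000°)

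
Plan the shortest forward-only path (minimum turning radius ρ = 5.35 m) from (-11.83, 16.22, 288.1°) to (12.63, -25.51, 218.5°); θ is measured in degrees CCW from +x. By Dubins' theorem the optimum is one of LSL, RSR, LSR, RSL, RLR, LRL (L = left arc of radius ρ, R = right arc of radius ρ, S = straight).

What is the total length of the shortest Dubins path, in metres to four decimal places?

50.9949 m

Let ψ = atan2(Δy, Δx) = atan2(-41.73, 24.46) = -59.6233° be the start→goal bearing.
Normalize: d = |goal − start| / ρ = 48.370285/5.35 = 9.041175, α = (θ_start − ψ) mod 360° = 347.7233° = 6.068917 rad, β = (θ_goal − ψ) mod 360° = 278.1233° = 4.854168 rad.
Common terms: sin α = -0.212632, cos α = 0.977132, sin β = -0.989966, cos β = 0.141305, cos(α−β) = 0.348572, d² = 81.742842. Work in radians in the unit-radius frame; every candidate has L = ρ·(t + p + q).
LSL: p² = 2 + d² − 2cos(α−β) + 2d(sin α − sin β) = 97.101720; p = √p² = 9.854021; φ = atan2(cos β − cos α, d + sin α − sin β) = -0.084923 rad; t = (φ − α) mod 2π = 0.129345 rad, q = (β − φ) mod 2π = 4.939091 rad → L = 5.35·(0.129345 + 9.854021 + 4.939091) = 5.35·14.922457 = 79.835143 m
RSR: p² = 2 + d² − 2cos(α−β) + 2d(sin β − sin α) = 68.989676; p = √p² = 8.306002; φ = atan2(cos α − cos β, d − sin α + sin β) = 0.100800 rad; t = (α − φ) mod 2π = 5.968117 rad, q = (φ − β) mod 2π = 1.529817 rad → L = 5.35·(5.968117 + 8.306002 + 1.529817) = 5.35·15.803937 = 84.551062 m
LSR: p² = d² − 2 + 2cos(α−β) + 2d(sin α + sin β) = 58.694179; p = √p² = 7.661213; φ = atan2(−cos α − cos β, d + sin α + sin β) − atan2(−2, p) = 0.113629 rad; t = (φ − α) mod 2π = 0.327897 rad, q = (φ − β) mod 2π = 1.542647 rad → L = 5.35·(0.327897 + 7.661213 + 1.542647) = 5.35·9.531757 = 50.994897 m
RSL: p² = d² − 2 + 2cos(α−β) − 2d(sin α + sin β) = 102.185793; p = √p² = 10.108699; φ = atan2(cos α + cos β, d − sin α − sin β) − atan2(2, p) = -0.086575 rad; t = (α − φ) mod 2π = 6.155493 rad, q = (β − φ) mod 2π = 4.940743 rad → L = 5.35·(6.155493 + 10.108699 + 4.940743) = 5.35·21.204935 = 113.446402 m
RLR: c = (6 − d² + 2cos(α−β) + 2d(sin α − sin β))/8 = -7.623710, |c| > 1 → infeasible
LRL: c = (6 − d² + 2cos(α−β) − 2d(sin α − sin β))/8 = -11.137715, |c| > 1 → infeasible
Shortest: LSR with L = 50.994897 m ≈ 50.9949 m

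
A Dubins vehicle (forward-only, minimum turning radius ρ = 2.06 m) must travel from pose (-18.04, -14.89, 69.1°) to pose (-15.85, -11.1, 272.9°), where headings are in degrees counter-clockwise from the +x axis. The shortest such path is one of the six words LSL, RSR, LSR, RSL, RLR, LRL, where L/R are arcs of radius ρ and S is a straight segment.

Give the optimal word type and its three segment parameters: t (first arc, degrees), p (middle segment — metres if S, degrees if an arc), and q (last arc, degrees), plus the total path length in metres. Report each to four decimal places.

Let ψ = atan2(Δy, Δx) = atan2(3.79, 2.19) = 59.9791° be the start→goal bearing.
Normalize: d = |goal − start| / ρ = 4.377237/2.06 = 2.124872, α = (θ_start − ψ) mod 360° = 9.1209° = 0.159189 rad, β = (θ_goal − ψ) mod 360° = 212.9209° = 3.716171 rad.
Common terms: sin α = 0.158518, cos α = 0.987356, sin β = -0.543480, cos β = -0.839422, cos(α−β) = -0.914960, d² = 4.515082. Work in radians in the unit-radius frame; every candidate has L = ρ·(t + p + q).
LSL: p² = 2 + d² − 2cos(α−β) + 2d(sin α − sin β) = 11.328315; p = √p² = 3.365756; φ = atan2(cos β − cos α, d + sin α − sin β) = -0.573713 rad; t = (φ − α) mod 2π = 5.550283 rad, q = (β − φ) mod 2π = 4.289883 rad → L = 2.06·(5.550283 + 3.365756 + 4.289883) = 2.06·13.205923 = 27.204200 m
RSR: p² = 2 + d² − 2cos(α−β) + 2d(sin β − sin α) = 5.361687; p = √p² = 2.315532; φ = atan2(cos α − cos β, d − sin α + sin β) = 0.909056 rad; t = (α − φ) mod 2π = 5.533319 rad, q = (φ − β) mod 2π = 3.476070 rad → L = 2.06·(5.533319 + 2.315532 + 3.476070) = 2.06·11.324921 = 23.329338 m
LSR: p² = d² − 2 + 2cos(α−β) + 2d(sin α + sin β) = -0.950830 < 0 → infeasible
RSL: p² = d² − 2 + 2cos(α−β) − 2d(sin α + sin β) = 2.321154; p = √p² = 1.523533; φ = atan2(cos α + cos β, d − sin α − sin β) − atan2(2, p) = -0.860933 rad; t = (α − φ) mod 2π = 1.020123 rad, q = (β − φ) mod 2π = 4.577104 rad → L = 2.06·(1.020123 + 1.523533 + 4.577104) = 2.06·7.120760 = 14.668765 m
RLR: c = (6 − d² + 2cos(α−β) + 2d(sin α − sin β))/8 = 0.329789; p = 2π − arccos c = 5.048469 rad; φ = atan2(cos α − cos β, d − sin α + sin β) = 0.909056 rad; t = (α − φ + p/2) mod 2π = 1.774369 rad, q = (α − β − t + p) mod 2π = 6.000305 rad → L = 2.06·(1.774369 + 5.048469 + 6.000305) = 2.06·12.823143 = 26.415674 m
LRL: c = (6 − d² + 2cos(α−β) − 2d(sin α − sin β))/8 = -0.416039; p = 2π − arccos c = 4.283304 rad; φ = atan2(cos β − cos α, d + sin α − sin β) = -0.573713 rad; t = (φ − α + p/2) mod 2π = 1.408750 rad, q = (β − α − t + p) mod 2π = 0.148350 rad → L = 2.06·(1.408750 + 4.283304 + 0.148350) = 2.06·5.840403 = 12.031230 m
Shortest: LRL with L = 12.031230 m ≈ 12.0312 m
Convert LRL to answer units (arcs ×180/π): t = 1.408750·180/π = 80.7154°, p = 4.283304·180/π = 245.4152°, q = 0.148350·180/π = 8.4998°, L = 12.0312 m.

LRL: t = 80.7154°, p = 245.4152°, q = 8.4998°, L = 12.0312 m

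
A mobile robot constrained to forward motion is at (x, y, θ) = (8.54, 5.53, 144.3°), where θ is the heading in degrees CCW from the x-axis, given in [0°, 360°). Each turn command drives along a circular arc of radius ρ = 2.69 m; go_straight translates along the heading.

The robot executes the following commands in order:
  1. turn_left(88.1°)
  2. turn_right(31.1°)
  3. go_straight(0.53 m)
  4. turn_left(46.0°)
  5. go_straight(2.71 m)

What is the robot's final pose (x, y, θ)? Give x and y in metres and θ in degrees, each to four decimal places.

set_pose: (x, y, θ) = (8.5400, 5.5300, 144.3000°), ρ = 2.69
turn_left(88.1°): centre at ρ to the left, rotate +88.1° → (4.8390, 4.9868, 232.4000°)
turn_right(31.1°): centre at ρ to the right, rotate −31.1° → (3.6849, 4.1218, 201.3000°)
go_straight(0.53): x += 0.53·cos θ, y += 0.53·sin θ → (3.1911, 3.9293, 201.3000°)
turn_left(46.0°): centre at ρ to the left, rotate +46.0° → (1.6866, 2.4611, 247.3000°)
go_straight(2.71): x += 2.71·cos θ, y += 2.71·sin θ → (0.6408, -0.0389, 247.3000°)

(0.6408, -0.0389, 247.3000°)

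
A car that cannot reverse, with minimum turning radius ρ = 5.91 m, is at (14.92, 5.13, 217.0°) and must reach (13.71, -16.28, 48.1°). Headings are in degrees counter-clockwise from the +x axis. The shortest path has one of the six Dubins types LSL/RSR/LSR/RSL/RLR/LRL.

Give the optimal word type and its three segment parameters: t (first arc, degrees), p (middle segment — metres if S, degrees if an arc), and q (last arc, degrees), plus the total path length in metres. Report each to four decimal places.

Let ψ = atan2(Δy, Δx) = atan2(-21.41, -1.21) = -93.2347° be the start→goal bearing.
Normalize: d = |goal − start| / ρ = 21.444165/5.91 = 3.628454, α = (θ_start − ψ) mod 360° = 310.2347° = 5.414616 rad, β = (θ_goal − ψ) mod 360° = 141.3347° = 2.466755 rad.
Common terms: sin α = -0.763405, cos α = 0.645920, sin β = 0.624770, cos β = -0.780809, cos(α−β) = -0.981293, d² = 13.165680. Work in radians in the unit-radius frame; every candidate has L = ρ·(t + p + q).
LSL: p² = 2 + d² − 2cos(α−β) + 2d(sin α − sin β) = 7.054402; p = √p² = 2.656012; φ = atan2(cos β − cos α, d + sin α − sin β) = -0.567077 rad; t = (φ − α) mod 2π = 0.301491 rad, q = (β − φ) mod 2π = 3.033833 rad → L = 5.91·(0.301491 + 2.656012 + 3.033833) = 5.91·5.991337 = 35.408799 m
RSR: p² = 2 + d² − 2cos(α−β) + 2d(sin β − sin α) = 27.202130; p = √p² = 5.215566; φ = atan2(cos α − cos β, d − sin α + sin β) = 0.277084 rad; t = (α − φ) mod 2π = 5.137532 rad, q = (φ − β) mod 2π = 4.093514 rad → L = 5.91·(5.137532 + 5.215566 + 4.093514) = 5.91·14.446613 = 85.379480 m
LSR: p² = d² − 2 + 2cos(α−β) + 2d(sin α + sin β) = 8.197033; p = √p² = 2.863046; φ = atan2(−cos α − cos β, d + sin α + sin β) − atan2(−2, p) = 0.648390 rad; t = (φ − α) mod 2π = 1.516958 rad, q = (φ − β) mod 2π = 4.464820 rad → L = 5.91·(1.516958 + 2.863046 + 4.464820) = 5.91·8.844824 = 52.272911 m
RSL: p² = d² − 2 + 2cos(α−β) − 2d(sin α + sin β) = 10.209157; p = √p² = 3.195177; φ = atan2(cos α + cos β, d − sin α − sin β) − atan2(2, p) = -0.595069 rad; t = (α − φ) mod 2π = 6.009686 rad, q = (β − φ) mod 2π = 3.061825 rad → L = 5.91·(6.009686 + 3.195177 + 3.061825) = 5.91·12.266687 = 72.496123 m
RLR: c = (6 − d² + 2cos(α−β) + 2d(sin α − sin β))/8 = -2.400266, |c| > 1 → infeasible
LRL: c = (6 − d² + 2cos(α−β) − 2d(sin α − sin β))/8 = 0.118200; p = 2π − arccos c = 4.830866 rad; φ = atan2(cos β − cos α, d + sin α − sin β) = -0.567077 rad; t = (φ − α + p/2) mod 2π = 2.716924 rad, q = (β − α − t + p) mod 2π = 5.449266 rad → L = 5.91·(2.716924 + 4.830866 + 5.449266) = 5.91·12.997056 = 76.812599 m
Shortest: LSL with L = 35.408799 m ≈ 35.4088 m
Convert LSL to answer units (arcs ×180/π): t = 0.301491·180/π = 17.2742°, p = ρ·p = 5.91·2.656012 = 15.6970 m, q = 3.033833·180/π = 173.8258°, L = 35.4088 m.

LSL: t = 17.2742°, p = 15.6970 m, q = 173.8258°, L = 35.4088 m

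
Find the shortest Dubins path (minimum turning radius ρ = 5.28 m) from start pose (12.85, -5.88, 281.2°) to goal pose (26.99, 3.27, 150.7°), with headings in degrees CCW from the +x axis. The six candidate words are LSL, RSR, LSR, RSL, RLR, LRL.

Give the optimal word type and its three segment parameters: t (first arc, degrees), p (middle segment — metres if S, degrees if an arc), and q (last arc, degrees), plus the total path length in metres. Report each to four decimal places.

LSL: t = 107.6989°, p = 7.2836 m, q = 121.8011°, L = 28.4328 m

Let ψ = atan2(Δy, Δx) = atan2(9.15, 14.14) = 32.9069° be the start→goal bearing.
Normalize: d = |goal − start| / ρ = 16.842271/5.28 = 3.189824, α = (θ_start − ψ) mod 360° = 248.2931° = 4.333532 rad, β = (θ_goal − ψ) mod 360° = 117.7931° = 2.055877 rad.
Common terms: sin α = -0.929088, cos α = -0.369859, sin β = 0.884637, cos β = -0.466280, cos(α−β) = -0.649448, d² = 10.174978. Work in radians in the unit-radius frame; every candidate has L = ρ·(t + p + q).
LSL: p² = 2 + d² − 2cos(α−β) + 2d(sin α − sin β) = 1.902945; p = √p² = 1.379473; φ = atan2(cos β − cos α, d + sin α − sin β) = -0.069954 rad; t = (φ − α) mod 2π = 1.879700 rad, q = (β − φ) mod 2π = 2.125831 rad → L = 5.28·(1.879700 + 1.379473 + 2.125831) = 5.28·5.385003 = 28.432818 m
RSR: p² = 2 + d² − 2cos(α−β) + 2d(sin β − sin α) = 25.044803; p = √p² = 5.004478; φ = atan2(cos α − cos β, d − sin α + sin β) = 0.019268 rad; t = (α − φ) mod 2π = 4.314264 rad, q = (φ − β) mod 2π = 4.246576 rad → L = 5.28·(4.314264 + 5.004478 + 4.246576) = 5.28·13.565318 = 71.624880 m
LSR: p² = d² − 2 + 2cos(α−β) + 2d(sin α + sin β) = 6.592503; p = √p² = 2.567587; φ = atan2(−cos α − cos β, d + sin α + sin β) − atan2(−2, p) = 0.921590 rad; t = (φ − α) mod 2π = 2.871244 rad, q = (φ − β) mod 2π = 5.148898 rad → L = 5.28·(2.871244 + 2.567587 + 5.148898) = 5.28·10.587729 = 55.903210 m
RSL: p² = d² − 2 + 2cos(α−β) − 2d(sin α + sin β) = 7.159661; p = √p² = 2.675754; φ = atan2(cos α + cos β, d − sin α − sin β) − atan2(2, p) = -0.894854 rad; t = (α − φ) mod 2π = 5.228386 rad, q = (β − φ) mod 2π = 2.950731 rad → L = 5.28·(5.228386 + 2.675754 + 2.950731) = 5.28·10.854871 = 57.313721 m
RLR: c = (6 − d² + 2cos(α−β) + 2d(sin α − sin β))/8 = -2.130600, |c| > 1 → infeasible
LRL: c = (6 − d² + 2cos(α−β) − 2d(sin α − sin β))/8 = 0.762132; p = 2π − arccos c = 5.578989 rad; φ = atan2(cos β − cos α, d + sin α − sin β) = -0.069954 rad; t = (φ − α + p/2) mod 2π = 4.669194 rad, q = (β − α − t + p) mod 2π = 4.915325 rad → L = 5.28·(4.669194 + 5.578989 + 4.915325) = 5.28·15.163508 = 80.063321 m
Shortest: LSL with L = 28.432818 m ≈ 28.4328 m
Convert LSL to answer units (arcs ×180/π): t = 1.879700·180/π = 107.6989°, p = ρ·p = 5.28·1.379473 = 7.2836 m, q = 2.125831·180/π = 121.8011°, L = 28.4328 m.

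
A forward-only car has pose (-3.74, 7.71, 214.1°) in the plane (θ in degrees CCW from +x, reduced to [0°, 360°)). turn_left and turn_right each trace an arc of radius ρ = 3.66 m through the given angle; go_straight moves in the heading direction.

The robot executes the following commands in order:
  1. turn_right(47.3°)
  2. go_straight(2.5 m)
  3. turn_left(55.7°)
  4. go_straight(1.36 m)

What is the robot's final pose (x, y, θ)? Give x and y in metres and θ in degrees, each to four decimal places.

(-13.3728, 5.9646, 222.5000°)

set_pose: (x, y, θ) = (-3.7400, 7.7100, 214.1000°), ρ = 3.66
turn_right(47.3°): centre at ρ to the right, rotate −47.3° → (-6.6277, 7.1774, 166.8000°)
go_straight(2.5): x += 2.5·cos θ, y += 2.5·sin θ → (-9.0617, 7.7483, 166.8000°)
turn_left(55.7°): centre at ρ to the left, rotate +55.7° → (-12.3701, 6.8834, 222.5000°)
go_straight(1.36): x += 1.36·cos θ, y += 1.36·sin θ → (-13.3728, 5.9646, 222.5000°)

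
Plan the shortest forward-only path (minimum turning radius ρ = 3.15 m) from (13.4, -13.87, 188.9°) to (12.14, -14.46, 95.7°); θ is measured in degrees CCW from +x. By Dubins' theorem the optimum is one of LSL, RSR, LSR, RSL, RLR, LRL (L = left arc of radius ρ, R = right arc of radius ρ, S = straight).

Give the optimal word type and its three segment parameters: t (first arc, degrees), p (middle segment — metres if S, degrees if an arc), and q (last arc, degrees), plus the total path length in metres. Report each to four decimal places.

Let ψ = atan2(Δy, Δx) = atan2(-0.59, -1.26) = -154.9085° be the start→goal bearing.
Normalize: d = |goal − start| / ρ = 1.391294/3.15 = 0.441681, α = (θ_start − ψ) mod 360° = 343.8085° = 6.000590 rad, β = (θ_goal − ψ) mod 360° = 250.6085° = 4.373943 rad.
Common terms: sin α = -0.278849, cos α = 0.960335, sin β = -0.943272, cos β = -0.332022, cos(α−β) = -0.055822, d² = 0.195082. Work in radians in the unit-radius frame; every candidate has L = ρ·(t + p + q).
LSL: p² = 2 + d² − 2cos(α−β) + 2d(sin α − sin β) = 2.893650; p = √p² = 1.701073; φ = atan2(cos β − cos α, d + sin α − sin β) = -0.862898 rad; t = (φ − α) mod 2π = 5.702883 rad, q = (β − φ) mod 2π = 5.236841 rad → L = 3.15·(5.702883 + 1.701073 + 5.236841) = 3.15·12.640797 = 39.818511 m
RSR: p² = 2 + d² − 2cos(α−β) + 2d(sin β − sin α) = 1.719800; p = √p² = 1.311411; φ = atan2(cos α − cos β, d − sin α + sin β) = 1.741473 rad; t = (α − φ) mod 2π = 4.259117 rad, q = (φ − β) mod 2π = 3.650715 rad → L = 3.15·(4.259117 + 1.311411 + 3.650715) = 3.15·9.221243 = 29.046917 m
LSR: p² = d² − 2 + 2cos(α−β) + 2d(sin α + sin β) = -2.996136 < 0 → infeasible
RSL: p² = d² − 2 + 2cos(α−β) − 2d(sin α + sin β) = -0.836987 < 0 → infeasible
RLR: c = (6 − d² + 2cos(α−β) + 2d(sin α − sin β))/8 = 0.785025; p = 2π − arccos c = 5.615126 rad; φ = atan2(cos α − cos β, d − sin α + sin β) = 1.741473 rad; t = (α − φ + p/2) mod 2π = 0.783495 rad, q = (α − β − t + p) mod 2π = 0.175093 rad → L = 3.15·(0.783495 + 5.615126 + 0.175093) = 3.15·6.573713 = 20.707195 m
LRL: c = (6 − d² + 2cos(α−β) − 2d(sin α − sin β))/8 = 0.638294; p = 2π − arccos c = 5.404669 rad; φ = atan2(cos β − cos α, d + sin α − sin β) = -0.862898 rad; t = (φ − α + p/2) mod 2π = 2.122032 rad, q = (β − α − t + p) mod 2π = 1.655990 rad → L = 3.15·(2.122032 + 5.404669 + 1.655990) = 3.15·9.182690 = 28.925475 m
Shortest: RLR with L = 20.707195 m ≈ 20.7072 m
Convert RLR to answer units (arcs ×180/π): t = 0.783495·180/π = 44.8909°, p = 5.615126·180/π = 321.7230°, q = 0.175093·180/π = 10.0321°, L = 20.7072 m.

RLR: t = 44.8909°, p = 321.7230°, q = 10.0321°, L = 20.7072 m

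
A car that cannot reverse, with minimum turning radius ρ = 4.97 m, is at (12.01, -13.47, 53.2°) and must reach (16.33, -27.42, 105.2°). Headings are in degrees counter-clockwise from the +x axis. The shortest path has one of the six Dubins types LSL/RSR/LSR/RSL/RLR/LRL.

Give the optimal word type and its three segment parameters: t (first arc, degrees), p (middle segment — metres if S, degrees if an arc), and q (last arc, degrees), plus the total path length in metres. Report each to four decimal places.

RSR: t = 115.2232°, p = 10.9493 m, q = 192.7768°, L = 37.6661 m

Let ψ = atan2(Δy, Δx) = atan2(-13.95, 4.32) = -72.7934° be the start→goal bearing.
Normalize: d = |goal − start| / ρ = 14.603592/4.97 = 2.938348, α = (θ_start − ψ) mod 360° = 125.9934° = 2.199000 rad, β = (θ_goal − ψ) mod 360° = 177.9934° = 3.106571 rad.
Common terms: sin α = 0.809084, cos α = -0.587692, sin β = 0.035014, cos β = -0.999387, cos(α−β) = 0.615661, d² = 8.633892. Work in radians in the unit-radius frame; every candidate has L = ρ·(t + p + q).
LSL: p² = 2 + d² − 2cos(α−β) + 2d(sin α − sin β) = 13.951545; p = √p² = 3.735177; φ = atan2(cos β − cos α, d + sin α − sin β) = -0.110445 rad; t = (φ − α) mod 2π = 3.973740 rad, q = (β − φ) mod 2π = 3.217017 rad → L = 4.97·(3.973740 + 3.735177 + 3.217017) = 4.97·10.925933 = 54.301888 m
RSR: p² = 2 + d² − 2cos(α−β) + 2d(sin β − sin α) = 4.853592; p = √p² = 2.203087; φ = atan2(cos α − cos β, d − sin α + sin β) = 0.187977 rad; t = (α − φ) mod 2π = 2.011023 rad, q = (φ − β) mod 2π = 3.364591 rad → L = 4.97·(2.011023 + 2.203087 + 3.364591) = 4.97·7.578701 = 37.666145 m
LSR: p² = d² − 2 + 2cos(α−β) + 2d(sin α + sin β) = 12.825726; p = √p² = 3.581302; φ = atan2(−cos α − cos β, d + sin α + sin β) − atan2(−2, p) = 0.906592 rad; t = (φ − α) mod 2π = 4.990777 rad, q = (φ − β) mod 2π = 4.083206 rad → L = 4.97·(4.990777 + 3.581302 + 4.083206) = 4.97·12.655286 = 62.896770 m
RSL: p² = d² − 2 + 2cos(α−β) − 2d(sin α + sin β) = 2.904703; p = √p² = 1.704319; φ = atan2(cos α + cos β, d − sin α − sin β) − atan2(2, p) = -1.513542 rad; t = (α − φ) mod 2π = 3.712542 rad, q = (β − φ) mod 2π = 4.620113 rad → L = 4.97·(3.712542 + 1.704319 + 4.620113) = 4.97·10.036974 = 49.883759 m
RLR: c = (6 − d² + 2cos(α−β) + 2d(sin α − sin β))/8 = 0.393301; p = 2π − arccos c = 5.116608 rad; φ = atan2(cos α − cos β, d − sin α + sin β) = 0.187977 rad; t = (α − φ + p/2) mod 2π = 4.569328 rad, q = (α − β − t + p) mod 2π = 5.922895 rad → L = 4.97·(4.569328 + 5.116608 + 5.922895) = 4.97·15.608830 = 77.575887 m
LRL: c = (6 − d² + 2cos(α−β) − 2d(sin α − sin β))/8 = -0.743943; p = 2π − arccos c = 3.873437 rad; φ = atan2(cos β − cos α, d + sin α − sin β) = -0.110445 rad; t = (φ − α + p/2) mod 2π = 5.910458 rad, q = (β − α − t + p) mod 2π = 5.153735 rad → L = 4.97·(5.910458 + 3.873437 + 5.153735) = 4.97·14.937631 = 74.240024 m
Shortest: RSR with L = 37.666145 m ≈ 37.6661 m
Convert RSR to answer units (arcs ×180/π): t = 2.011023·180/π = 115.2232°, p = ρ·p = 4.97·2.203087 = 10.9493 m, q = 3.364591·180/π = 192.7768°, L = 37.6661 m.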